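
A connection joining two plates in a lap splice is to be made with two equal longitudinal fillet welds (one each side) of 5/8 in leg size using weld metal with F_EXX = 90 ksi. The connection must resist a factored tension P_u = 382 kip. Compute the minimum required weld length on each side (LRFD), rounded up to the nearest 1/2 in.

Throat t_e = 0.707 × 0.625 = 0.4419 in.
φr_n = 0.75 × 0.6 × 90 × 0.4419 = 17.9 kip/in.
L_req = P_u / φr_n = 382 / 17.9 = 21.35 in total.
Per side: 21.35 / 2 = 10.67 in.
Round up → use L = 11 in on each side.

L = 11 in on each side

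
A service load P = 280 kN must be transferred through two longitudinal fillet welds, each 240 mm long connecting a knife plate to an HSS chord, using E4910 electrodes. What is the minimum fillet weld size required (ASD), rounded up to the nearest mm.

E49XX → F_EXX = 490 MPa.
Total weld length L = 480 mm.
Required throat t_e = P × Ω / (0.6 F_EXX × L) = 280 × 2.0 / (0.6 × 490 × 480 × 10⁻³) = 3.968 mm.
Required leg w = t_e / 0.707 = 5.613 mm → use 6 mm.

w = 6 mm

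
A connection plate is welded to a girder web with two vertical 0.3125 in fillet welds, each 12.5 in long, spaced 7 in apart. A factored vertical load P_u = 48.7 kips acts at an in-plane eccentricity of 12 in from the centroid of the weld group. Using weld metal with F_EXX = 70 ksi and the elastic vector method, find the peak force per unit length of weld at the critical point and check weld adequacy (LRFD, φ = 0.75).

Total weld length L_w = 25 in. Treat welds as unit-width lines.
Polar moment about centroid: J = 2[d³/12 + d(b/2)²] = 2[12.5³/12 + 12.5×3.5²] = 631.8 in³.
Direct shear f_v = P/L_w = 48.7 / 25 = 1.948 kip/in (vertical).
Torsion M = P·e = 48.7 × 12 = 584.4 kip·in.
Critical point at (x, y) = (3.5, 6.25) from centroid. f_tx = M·y/J = 5.781 kip/in; f_ty = M·x/J = 3.238 kip/in.
Resultant f_max = √[f_tx² + (f_v + f_ty)²] = √[5.781² + (1.948 + 3.238)²] = 7.766 kip/in.
Capacity per unit length: φr_n = 0.75 × 0.6 × 70 × (0.707 × 0.3125) = 6.96 kip/in.
7.766 > 6.96 → NOT adequate.

f_max ≈ 7.77 kip/in; NOT adequate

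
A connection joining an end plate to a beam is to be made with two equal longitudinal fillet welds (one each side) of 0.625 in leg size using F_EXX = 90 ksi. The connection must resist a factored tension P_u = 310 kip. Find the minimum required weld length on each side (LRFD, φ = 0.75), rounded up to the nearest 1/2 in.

L = 9 in on each side

Throat t_e = 0.707 × 0.625 = 0.4419 in.
φr_n = 0.75 × 0.6 × 90 × 0.4419 = 17.9 kip/in.
L_req = P_u / φr_n = 310 / 17.9 = 17.32 in total.
Per side: 17.32 / 2 = 8.661 in.
Round up → use L = 9 in on each side.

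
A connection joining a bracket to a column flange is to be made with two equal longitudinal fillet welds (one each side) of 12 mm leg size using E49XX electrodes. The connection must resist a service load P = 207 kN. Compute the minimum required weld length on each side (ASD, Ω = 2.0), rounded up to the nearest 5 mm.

L = 85 mm on each side

E49XX → F_EXX = 490 MPa.
Throat t_e = 0.707 × 12 = 8.484 mm.
r_n/Ω = (0.6 × 490 × 8.484) / 2.0 = 1247 N/mm = 1.247 kN/mm.
L_req = P / (r_n/Ω) = 207 / 1.247 = 166 mm total.
Per side: 166 / 2 = 82.99 mm.
Round up → use L = 85 mm on each side.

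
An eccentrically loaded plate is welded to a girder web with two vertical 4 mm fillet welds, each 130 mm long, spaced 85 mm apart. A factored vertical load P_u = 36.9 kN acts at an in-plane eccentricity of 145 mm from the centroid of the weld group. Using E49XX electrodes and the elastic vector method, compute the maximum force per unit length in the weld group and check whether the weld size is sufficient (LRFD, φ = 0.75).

E49XX → F_EXX = 490 MPa.
Total weld length L_w = 260 mm. Treat welds as unit-width lines.
Polar moment about centroid: J = 2[d³/12 + d(b/2)²] = 2[130³/12 + 130×42.5²] = 835800 mm³.
Direct shear f_v = P/L_w = 36.9×10³ / 260 = 141.9 N/mm (vertical).
Torsion M = P·e = 36.9×10³ × 145 = 5350500 N·mm.
Critical point at (x, y) = (42.5, 65) from centroid. f_tx = M·y/J = 416.1 N/mm; f_ty = M·x/J = 272.1 N/mm.
Resultant f_max = √[f_tx² + (f_v + f_ty)²] = √[416.1² + (141.9 + 272.1)²] = 587 N/mm.
Capacity per unit length: φr_n = 0.75 × 0.6 × 490 × (0.707 × 4) = 623.6 N/mm.
587 ≤ 623.6 → adequate.

f_max ≈ 587 N/mm; adequate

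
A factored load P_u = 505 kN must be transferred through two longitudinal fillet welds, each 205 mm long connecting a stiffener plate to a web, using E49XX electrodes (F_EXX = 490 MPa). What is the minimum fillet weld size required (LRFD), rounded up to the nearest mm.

w = 8 mm

Total weld length L = 410 mm.
Required throat t_e = P_u / (φ × 0.6 F_EXX × L) = 505 / (0.75 × 0.6 × 490 × 410 × 10⁻³) = 5.586 mm.
Required leg w = t_e / 0.707 = 7.901 mm → use 8 mm.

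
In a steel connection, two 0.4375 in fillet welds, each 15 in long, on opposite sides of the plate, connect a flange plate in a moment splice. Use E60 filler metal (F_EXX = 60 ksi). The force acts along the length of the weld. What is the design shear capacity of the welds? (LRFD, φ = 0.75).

Effective throat t_e = 0.707 × 0.4375 = 0.3093 in.
Total length L = 30 in; A_we = 0.3093 × 30 = 9.279 in².
F_nw = 0.6 F_EXX = 0.6 × 60 = 36 ksi.
φR_n = 0.75 × 36 × 9.279 = 250.5 kip.

φR_n ≈ 251 kip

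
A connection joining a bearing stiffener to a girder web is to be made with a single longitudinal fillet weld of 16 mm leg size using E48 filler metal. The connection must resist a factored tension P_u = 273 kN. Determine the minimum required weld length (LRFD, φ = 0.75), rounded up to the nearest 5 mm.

L = 115 mm

E48XX → F_EXX = 480 MPa.
Throat t_e = 0.707 × 16 = 11.31 mm.
φr_n = 0.75 × 0.6 × 480 × 11.31 × 10⁻³ = 2.443 kN/mm.
L_req = P_u / φr_n = 273 / 2.443 = 111.7 mm total.
Round up → use L = 115 mm.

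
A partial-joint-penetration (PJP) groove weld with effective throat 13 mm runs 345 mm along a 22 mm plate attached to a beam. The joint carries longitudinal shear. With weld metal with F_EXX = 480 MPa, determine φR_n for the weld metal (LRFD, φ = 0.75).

φR_n ≈ 969 kN

Effective throat (given) t_e = 13 mm.
A_we = 13 × 345 = 4485 mm².
F_nw = 0.6 F_EXX = 288 MPa.
φR_n = 0.75 × 288 × 4485 × 10⁻³ = 968.8 kN.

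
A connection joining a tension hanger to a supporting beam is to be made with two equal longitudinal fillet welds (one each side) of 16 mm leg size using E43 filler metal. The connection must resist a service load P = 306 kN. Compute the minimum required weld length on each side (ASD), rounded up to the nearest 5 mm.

E43XX → F_EXX = 430 MPa.
Throat t_e = 0.707 × 16 = 11.31 mm.
r_n/Ω = (0.6 × 430 × 11.31) / 2.0 = 1459 N/mm = 1.459 kN/mm.
L_req = P / (r_n/Ω) = 306 / 1.459 = 209.7 mm total.
Per side: 209.7 / 2 = 104.8 mm.
Round up → use L = 105 mm on each side.

L = 105 mm on each side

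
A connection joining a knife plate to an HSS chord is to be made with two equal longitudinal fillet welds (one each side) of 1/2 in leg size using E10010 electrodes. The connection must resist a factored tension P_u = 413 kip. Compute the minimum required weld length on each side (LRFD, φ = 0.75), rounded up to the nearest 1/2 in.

E100XX → F_EXX = 100 ksi.
Throat t_e = 0.707 × 0.5 = 0.3535 in.
φr_n = 0.75 × 0.6 × 100 × 0.3535 = 15.91 kip/in.
L_req = P_u / φr_n = 413 / 15.91 = 25.96 in total.
Per side: 25.96 / 2 = 12.98 in.
Round up → use L = 13 in on each side.

L = 13 in on each side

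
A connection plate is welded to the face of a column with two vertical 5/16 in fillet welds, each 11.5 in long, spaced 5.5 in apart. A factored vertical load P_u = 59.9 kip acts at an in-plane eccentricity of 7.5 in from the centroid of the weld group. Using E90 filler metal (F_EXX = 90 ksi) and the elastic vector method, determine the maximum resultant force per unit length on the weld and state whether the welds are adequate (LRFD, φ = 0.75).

f_max ≈ 8.17 kip/in; adequate

Total weld length L_w = 23 in. Treat welds as unit-width lines.
Polar moment about centroid: J = 2[d³/12 + d(b/2)²] = 2[11.5³/12 + 11.5×2.75²] = 427.4 in³.
Direct shear f_v = P/L_w = 59.9 / 23 = 2.604 kip/in (vertical).
Torsion M = P·e = 59.9 × 7.5 = 449.25 kip·in.
Critical point at (x, y) = (2.75, 5.75) from centroid. f_tx = M·y/J = 6.044 kip/in; f_ty = M·x/J = 2.89 kip/in.
Resultant f_max = √[f_tx² + (f_v + f_ty)²] = √[6.044² + (2.604 + 2.89)²] = 8.168 kip/in.
Capacity per unit length: φr_n = 0.75 × 0.6 × 90 × (0.707 × 0.3125) = 8.948 kip/in.
8.168 ≤ 8.948 → adequate.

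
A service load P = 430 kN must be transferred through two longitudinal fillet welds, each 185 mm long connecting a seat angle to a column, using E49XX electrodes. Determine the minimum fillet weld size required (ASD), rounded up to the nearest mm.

E49XX → F_EXX = 490 MPa.
Total weld length L = 370 mm.
Required throat t_e = P × Ω / (0.6 F_EXX × L) = 430 × 2.0 / (0.6 × 490 × 370 × 10⁻³) = 7.906 mm.
Required leg w = t_e / 0.707 = 11.18 mm → use 12 mm.

w = 12 mm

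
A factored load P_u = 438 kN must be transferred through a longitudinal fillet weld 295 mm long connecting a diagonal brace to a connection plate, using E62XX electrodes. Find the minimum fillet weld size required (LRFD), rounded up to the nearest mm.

w = 8 mm

E62XX → F_EXX = 620 MPa.
Total weld length L = 295 mm.
Required throat t_e = P_u / (φ × 0.6 F_EXX × L) = 438 / (0.75 × 0.6 × 620 × 295 × 10⁻³) = 5.322 mm.
Required leg w = t_e / 0.707 = 7.527 mm → use 8 mm.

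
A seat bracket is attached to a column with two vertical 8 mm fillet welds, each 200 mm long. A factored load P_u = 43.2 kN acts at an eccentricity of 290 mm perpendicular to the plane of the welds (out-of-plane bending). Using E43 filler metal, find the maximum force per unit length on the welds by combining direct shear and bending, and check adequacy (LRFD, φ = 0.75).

f_max ≈ 946 N/mm; adequate

E43XX → F_EXX = 430 MPa.
L_w = 2 × 200 = 400 mm; section modulus (unit throat) S = 2 × L²/6 = 13330 mm².
Direct shear f_v = P/L_w = 43.2×10³/400 = 108 N/mm.
Moment M = P × e = 43.2×10³ × 290 = 12528000 N·mm; bending f_b = M/S = 939.6 N/mm.
f_max = √(f_v² + f_b²) = √(108² + 939.6²) = 945.8 N/mm.
φr_n = 0.75 × 0.6 × 430 × (0.707 × 8) = 1094 N/mm → adequate.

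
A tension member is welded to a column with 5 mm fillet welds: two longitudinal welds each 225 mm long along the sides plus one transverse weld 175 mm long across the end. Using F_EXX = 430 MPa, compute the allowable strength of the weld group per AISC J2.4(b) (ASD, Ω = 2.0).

t_e = 0.707 × 5 = 3.535 mm.
R_nwl = 0.6 × 430 × 3.535 × 450 × 10⁻³ = 410.4 kN (longitudinal, 2 welds).
R_nwt = 0.6 × 430 × 3.535 × 175 × 10⁻³ = 159.6 kN (transverse, base value).
(i) R_nwl + R_nwt = 570 kN; (ii) 0.85 R_nwl + 1.5 R_nwt = 588.3 kN.
R_n = max = 588.3 kN [governs: (ii)]; R_n/Ω = 294.1 kN.

R_n/Ω ≈ 294 kN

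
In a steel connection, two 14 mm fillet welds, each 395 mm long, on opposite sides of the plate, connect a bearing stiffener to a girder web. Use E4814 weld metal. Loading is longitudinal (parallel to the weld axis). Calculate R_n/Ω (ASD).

R_n/Ω ≈ 1130 kN

E48XX → F_EXX = 480 MPa.
Effective throat t_e = 0.707 × 14 = 9.898 mm.
Total length L = 790 mm; A_we = 9.898 × 790 = 7819 mm².
F_nw = 0.6 F_EXX = 0.6 × 480 = 288 MPa.
R_n = 288 × 7819 × 10⁻³ = 2252 kN; R_n/Ω = 2252/2.0 = 1126 kN.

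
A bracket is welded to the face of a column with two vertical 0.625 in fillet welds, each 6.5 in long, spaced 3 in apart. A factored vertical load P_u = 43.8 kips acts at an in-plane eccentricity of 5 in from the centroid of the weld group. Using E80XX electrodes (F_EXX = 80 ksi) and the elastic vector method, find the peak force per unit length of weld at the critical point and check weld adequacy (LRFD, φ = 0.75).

f_max ≈ 12.2 kip/in; adequate

Total weld length L_w = 13 in. Treat welds as unit-width lines.
Polar moment about centroid: J = 2[d³/12 + d(b/2)²] = 2[6.5³/12 + 6.5×1.5²] = 75.02 in³.
Direct shear f_v = P/L_w = 43.8 / 13 = 3.369 kip/in (vertical).
Torsion M = P·e = 43.8 × 5 = 219 kip·in.
Critical point at (x, y) = (1.5, 3.25) from centroid. f_tx = M·y/J = 9.487 kip/in; f_ty = M·x/J = 4.379 kip/in.
Resultant f_max = √[f_tx² + (f_v + f_ty)²] = √[9.487² + (3.369 + 4.379)²] = 12.25 kip/in.
Capacity per unit length: φr_n = 0.75 × 0.6 × 80 × (0.707 × 0.625) = 15.91 kip/in.
12.25 ≤ 15.91 → adequate.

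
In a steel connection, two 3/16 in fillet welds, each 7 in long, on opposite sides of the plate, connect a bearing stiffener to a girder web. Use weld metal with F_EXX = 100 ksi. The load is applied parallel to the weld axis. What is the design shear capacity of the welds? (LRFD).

Effective throat t_e = 0.707 × 0.1875 = 0.1326 in.
Total length L = 14 in; A_we = 0.1326 × 14 = 1.856 in².
F_nw = 0.6 F_EXX = 0.6 × 100 = 60 ksi.
φR_n = 0.75 × 60 × 1.856 = 83.51 kips.

φR_n ≈ 83.5 kips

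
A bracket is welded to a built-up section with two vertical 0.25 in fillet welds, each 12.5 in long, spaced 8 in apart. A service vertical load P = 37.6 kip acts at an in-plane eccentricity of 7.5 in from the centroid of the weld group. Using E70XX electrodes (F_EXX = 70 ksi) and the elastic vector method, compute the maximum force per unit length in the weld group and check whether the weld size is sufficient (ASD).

Total weld length L_w = 25 in. Treat welds as unit-width lines.
Polar moment about centroid: J = 2[d³/12 + d(b/2)²] = 2[12.5³/12 + 12.5×4²] = 725.5 in³.
Direct shear f_v = P/L_w = 37.6 / 25 = 1.504 kip/in (vertical).
Torsion M = P·e = 37.6 × 7.5 = 282 kip·in.
Critical point at (x, y) = (4, 6.25) from centroid. f_tx = M·y/J = 2.429 kip/in; f_ty = M·x/J = 1.555 kip/in.
Resultant f_max = √[f_tx² + (f_v + f_ty)²] = √[2.429² + (1.504 + 1.555)²] = 3.906 kip/in.
Capacity per unit length: r_n/Ω = (1/2.0) × 0.6 × 70 × (0.707 × 0.25) = 3.712 kip/in.
3.906 > 3.712 → NOT adequate.

f_max ≈ 3.91 kip/in; NOT adequate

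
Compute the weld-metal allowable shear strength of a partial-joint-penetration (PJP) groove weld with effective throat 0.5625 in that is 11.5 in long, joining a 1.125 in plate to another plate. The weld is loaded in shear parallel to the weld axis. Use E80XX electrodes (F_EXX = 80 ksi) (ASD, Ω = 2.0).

R_n/Ω ≈ 155 kip

Effective throat (given) t_e = 0.5625 in.
A_we = 0.5625 × 11.5 = 6.469 in².
F_nw = 0.6 F_EXX = 48 ksi.
R_n/Ω = (48 × 6.469) / 2.0 = 155.2 kip.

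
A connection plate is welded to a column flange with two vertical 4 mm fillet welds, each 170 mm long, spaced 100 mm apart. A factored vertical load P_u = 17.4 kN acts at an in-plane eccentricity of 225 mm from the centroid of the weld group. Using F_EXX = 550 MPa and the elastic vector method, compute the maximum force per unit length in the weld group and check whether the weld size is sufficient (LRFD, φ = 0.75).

Total weld length L_w = 340 mm. Treat welds as unit-width lines.
Polar moment about centroid: J = 2[d³/12 + d(b/2)²] = 2[170³/12 + 170×50²] = 1669000 mm³.
Direct shear f_v = P/L_w = 17.4×10³ / 340 = 51.18 N/mm (vertical).
Torsion M = P·e = 17.4×10³ × 225 = 3915000 N·mm.
Critical point at (x, y) = (50, 85) from centroid. f_tx = M·y/J = 199.4 N/mm; f_ty = M·x/J = 117.3 N/mm.
Resultant f_max = √[f_tx² + (f_v + f_ty)²] = √[199.4² + (51.18 + 117.3)²] = 261 N/mm.
Capacity per unit length: φr_n = 0.75 × 0.6 × 550 × (0.707 × 4) = 699.9 N/mm.
261 ≤ 699.9 → adequate.

f_max ≈ 261 N/mm; adequate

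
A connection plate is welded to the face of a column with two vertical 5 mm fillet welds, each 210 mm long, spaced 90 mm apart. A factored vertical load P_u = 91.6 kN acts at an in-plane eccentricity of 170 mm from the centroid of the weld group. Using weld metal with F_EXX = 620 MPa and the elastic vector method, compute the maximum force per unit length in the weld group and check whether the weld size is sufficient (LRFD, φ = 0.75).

f_max ≈ 853 N/mm; adequate

Total weld length L_w = 420 mm. Treat welds as unit-width lines.
Polar moment about centroid: J = 2[d³/12 + d(b/2)²] = 2[210³/12 + 210×45²] = 2394000 mm³.
Direct shear f_v = P/L_w = 91.6×10³ / 420 = 218.1 N/mm (vertical).
Torsion M = P·e = 91.6×10³ × 170 = 15572000 N·mm.
Critical point at (x, y) = (45, 105) from centroid. f_tx = M·y/J = 683 N/mm; f_ty = M·x/J = 292.7 N/mm.
Resultant f_max = √[f_tx² + (f_v + f_ty)²] = √[683² + (218.1 + 292.7)²] = 852.9 N/mm.
Capacity per unit length: φr_n = 0.75 × 0.6 × 620 × (0.707 × 5) = 986.3 N/mm.
852.9 ≤ 986.3 → adequate.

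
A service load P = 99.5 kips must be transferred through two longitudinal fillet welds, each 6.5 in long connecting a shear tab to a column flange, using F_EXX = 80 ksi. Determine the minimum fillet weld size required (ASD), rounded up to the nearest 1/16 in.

Total weld length L = 13 in.
Required throat t_e = P × Ω / (0.6 F_EXX × L) = 99.5 × 2.0 / (0.6 × 80 × 13) = 0.3189 in.
Required leg w = t_e / 0.707 = 0.4511 in → use 1/2 in.

w = 1/2 in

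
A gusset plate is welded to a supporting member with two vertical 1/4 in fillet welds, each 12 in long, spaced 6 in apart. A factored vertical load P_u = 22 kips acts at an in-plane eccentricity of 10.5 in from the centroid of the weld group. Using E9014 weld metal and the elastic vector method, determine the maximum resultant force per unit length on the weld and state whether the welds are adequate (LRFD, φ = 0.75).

E90XX → F_EXX = 90 ksi.
Total weld length L_w = 24 in. Treat welds as unit-width lines.
Polar moment about centroid: J = 2[d³/12 + d(b/2)²] = 2[12³/12 + 12×3²] = 504 in³.
Direct shear f_v = P/L_w = 22 / 24 = 0.9167 kip/in (vertical).
Torsion M = P·e = 22 × 10.5 = 231 kip·in.
Critical point at (x, y) = (3, 6) from centroid. f_tx = M·y/J = 2.75 kip/in; f_ty = M·x/J = 1.375 kip/in.
Resultant f_max = √[f_tx² + (f_v + f_ty)²] = √[2.75² + (0.9167 + 1.375)²] = 3.58 kip/in.
Capacity per unit length: φr_n = 0.75 × 0.6 × 90 × (0.707 × 0.25) = 7.158 kip/in.
3.58 ≤ 7.158 → adequate.

f_max ≈ 3.58 kip/in; adequate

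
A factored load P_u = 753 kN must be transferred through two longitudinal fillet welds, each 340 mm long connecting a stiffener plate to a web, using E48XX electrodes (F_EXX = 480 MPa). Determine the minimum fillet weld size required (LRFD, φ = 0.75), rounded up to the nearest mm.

Total weld length L = 680 mm.
Required throat t_e = P_u / (φ × 0.6 F_EXX × L) = 753 / (0.75 × 0.6 × 480 × 680 × 10⁻³) = 5.127 mm.
Required leg w = t_e / 0.707 = 7.251 mm → use 8 mm.

w = 8 mm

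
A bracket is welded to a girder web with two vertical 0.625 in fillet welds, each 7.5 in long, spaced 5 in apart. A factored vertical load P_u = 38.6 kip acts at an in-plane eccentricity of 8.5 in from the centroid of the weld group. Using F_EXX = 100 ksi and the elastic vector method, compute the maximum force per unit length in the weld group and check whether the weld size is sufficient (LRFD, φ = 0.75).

Total weld length L_w = 15 in. Treat welds as unit-width lines.
Polar moment about centroid: J = 2[d³/12 + d(b/2)²] = 2[7.5³/12 + 7.5×2.5²] = 164.1 in³.
Direct shear f_v = P/L_w = 38.6 / 15 = 2.573 kip/in (vertical).
Torsion M = P·e = 38.6 × 8.5 = 328.1 kip·in.
Critical point at (x, y) = (2.5, 3.75) from centroid. f_tx = M·y/J = 7.499 kip/in; f_ty = M·x/J = 5 kip/in.
Resultant f_max = √[f_tx² + (f_v + f_ty)²] = √[7.499² + (2.573 + 5)²] = 10.66 kip/in.
Capacity per unit length: φr_n = 0.75 × 0.6 × 100 × (0.707 × 0.625) = 19.88 kip/in.
10.66 ≤ 19.88 → adequate.

f_max ≈ 10.7 kip/in; adequate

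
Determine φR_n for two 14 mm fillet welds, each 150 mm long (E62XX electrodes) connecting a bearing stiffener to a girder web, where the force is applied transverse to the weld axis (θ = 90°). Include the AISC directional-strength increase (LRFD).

E62XX → F_EXX = 620 MPa.
t_e = 0.707 × 14 = 9.898 mm; A_we = 9.898 × 300 = 2969 mm².
Directional factor: 1.0 + 0.5 sin^1.5(90°) = 1.5.
F_nw = 0.6 × 620 × 1.5 = 558 MPa.
φR_n = 0.75 × 558 × 2969 × 10⁻³ = 1243 kN.

φR_n ≈ 1240 kN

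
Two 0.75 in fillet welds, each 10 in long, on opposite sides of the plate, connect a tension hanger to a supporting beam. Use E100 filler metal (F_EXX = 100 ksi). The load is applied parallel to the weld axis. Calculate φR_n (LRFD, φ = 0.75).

φR_n ≈ 477 kips

Effective throat t_e = 0.707 × 0.75 = 0.5302 in.
Total length L = 20 in; A_we = 0.5302 × 20 = 10.61 in².
F_nw = 0.6 F_EXX = 0.6 × 100 = 60 ksi.
φR_n = 0.75 × 60 × 10.61 = 477.2 kips.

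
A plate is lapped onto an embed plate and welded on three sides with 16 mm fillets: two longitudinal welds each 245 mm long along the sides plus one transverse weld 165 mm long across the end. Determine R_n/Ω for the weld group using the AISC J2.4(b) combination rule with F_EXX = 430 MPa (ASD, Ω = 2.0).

R_n/Ω ≈ 969 kN

t_e = 0.707 × 16 = 11.31 mm.
R_nwl = 0.6 × 430 × 11.31 × 490 × 10⁻³ = 1430 kN (longitudinal, 2 welds).
R_nwt = 0.6 × 430 × 11.31 × 165 × 10⁻³ = 481.6 kN (transverse, base value).
(i) R_nwl + R_nwt = 1912 kN; (ii) 0.85 R_nwl + 1.5 R_nwt = 1938 kN.
R_n = max = 1938 kN [governs: (ii)]; R_n/Ω = 968.9 kN.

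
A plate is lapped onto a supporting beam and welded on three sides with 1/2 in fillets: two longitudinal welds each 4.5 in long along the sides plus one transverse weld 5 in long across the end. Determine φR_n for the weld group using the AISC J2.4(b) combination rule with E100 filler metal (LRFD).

φR_n ≈ 241 kips

E100XX → F_EXX = 100 ksi.
t_e = 0.707 × 0.5 = 0.3535 in.
R_nwl = 0.6 × 100 × 0.3535 × 9 = 190.9 kips (longitudinal, 2 welds).
R_nwt = 0.6 × 100 × 0.3535 × 5 = 106 kips (transverse, base value).
(i) R_nwl + R_nwt = 296.9 kips; (ii) 0.85 R_nwl + 1.5 R_nwt = 321.3 kips.
R_n = max = 321.3 kips [governs: (ii)]; φR_n = 241 kips.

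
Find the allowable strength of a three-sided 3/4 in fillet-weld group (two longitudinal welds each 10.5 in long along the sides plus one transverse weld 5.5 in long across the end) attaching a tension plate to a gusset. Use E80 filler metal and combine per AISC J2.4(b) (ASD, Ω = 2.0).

E80XX → F_EXX = 80 ksi.
t_e = 0.707 × 0.75 = 0.5302 in.
R_nwl = 0.6 × 80 × 0.5302 × 21 = 534.5 kips (longitudinal, 2 welds).
R_nwt = 0.6 × 80 × 0.5302 × 5.5 = 140 kips (transverse, base value).
(i) R_nwl + R_nwt = 674.5 kips; (ii) 0.85 R_nwl + 1.5 R_nwt = 664.3 kips.
R_n = max = 674.5 kips [governs: (i)]; R_n/Ω = 337.2 kips.

R_n/Ω ≈ 337 kips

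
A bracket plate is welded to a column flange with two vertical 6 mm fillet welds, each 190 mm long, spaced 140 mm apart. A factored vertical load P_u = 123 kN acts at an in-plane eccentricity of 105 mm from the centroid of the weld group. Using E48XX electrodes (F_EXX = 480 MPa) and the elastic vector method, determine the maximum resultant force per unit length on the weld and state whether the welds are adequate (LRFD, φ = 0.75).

f_max ≈ 746 N/mm; adequate

Total weld length L_w = 380 mm. Treat welds as unit-width lines.
Polar moment about centroid: J = 2[d³/12 + d(b/2)²] = 2[190³/12 + 190×70²] = 3005000 mm³.
Direct shear f_v = P/L_w = 123×10³ / 380 = 323.7 N/mm (vertical).
Torsion M = P·e = 123×10³ × 105 = 12915000 N·mm.
Critical point at (x, y) = (70, 95) from centroid. f_tx = M·y/J = 408.3 N/mm; f_ty = M·x/J = 300.8 N/mm.
Resultant f_max = √[f_tx² + (f_v + f_ty)²] = √[408.3² + (323.7 + 300.8)²] = 746.1 N/mm.
Capacity per unit length: φr_n = 0.75 × 0.6 × 480 × (0.707 × 6) = 916.3 N/mm.
746.1 ≤ 916.3 → adequate.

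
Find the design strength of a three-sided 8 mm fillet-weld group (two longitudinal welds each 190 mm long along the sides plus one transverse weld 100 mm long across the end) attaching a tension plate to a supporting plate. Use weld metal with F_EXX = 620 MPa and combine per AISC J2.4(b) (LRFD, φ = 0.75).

φR_n ≈ 757 kN

t_e = 0.707 × 8 = 5.656 mm.
R_nwl = 0.6 × 620 × 5.656 × 380 × 10⁻³ = 799.5 kN (longitudinal, 2 welds).
R_nwt = 0.6 × 620 × 5.656 × 100 × 10⁻³ = 210.4 kN (transverse, base value).
(i) R_nwl + R_nwt = 1010 kN; (ii) 0.85 R_nwl + 1.5 R_nwt = 995.2 kN.
R_n = max = 1010 kN [governs: (i)]; φR_n = 757.5 kN.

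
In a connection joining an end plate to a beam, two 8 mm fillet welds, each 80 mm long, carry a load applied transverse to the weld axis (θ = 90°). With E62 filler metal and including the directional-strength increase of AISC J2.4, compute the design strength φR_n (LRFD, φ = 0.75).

E62XX → F_EXX = 620 MPa.
t_e = 0.707 × 8 = 5.656 mm; A_we = 5.656 × 160 = 905 mm².
Directional factor: 1.0 + 0.5 sin^1.5(90°) = 1.5.
F_nw = 0.6 × 620 × 1.5 = 558 MPa.
φR_n = 0.75 × 558 × 905 × 10⁻³ = 378.7 kN.

φR_n ≈ 379 kN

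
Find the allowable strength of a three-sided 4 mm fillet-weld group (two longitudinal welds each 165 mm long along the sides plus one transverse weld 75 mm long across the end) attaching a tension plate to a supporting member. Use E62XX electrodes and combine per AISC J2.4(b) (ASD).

E62XX → F_EXX = 620 MPa.
t_e = 0.707 × 4 = 2.828 mm.
R_nwl = 0.6 × 620 × 2.828 × 330 × 10⁻³ = 347.2 kN (longitudinal, 2 welds).
R_nwt = 0.6 × 620 × 2.828 × 75 × 10⁻³ = 78.9 kN (transverse, base value).
(i) R_nwl + R_nwt = 426.1 kN; (ii) 0.85 R_nwl + 1.5 R_nwt = 413.4 kN.
R_n = max = 426.1 kN [governs: (i)]; R_n/Ω = 213 kN.

R_n/Ω ≈ 213 kN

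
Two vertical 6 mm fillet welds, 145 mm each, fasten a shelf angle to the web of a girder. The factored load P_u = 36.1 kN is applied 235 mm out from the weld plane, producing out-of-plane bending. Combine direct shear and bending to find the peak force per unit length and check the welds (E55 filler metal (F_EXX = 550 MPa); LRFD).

L_w = 2 × 145 = 290 mm; section modulus (unit throat) S = 2 × L²/6 = 7008 mm².
Direct shear f_v = P/L_w = 36.1×10³/290 = 124.5 N/mm.
Moment M = P × e = 36.1×10³ × 235 = 8483500 N·mm; bending f_b = M/S = 1210 N/mm.
f_max = √(f_v² + f_b²) = √(124.5² + 1210²) = 1217 N/mm.
φr_n = 0.75 × 0.6 × 550 × (0.707 × 6) = 1050 N/mm → NOT adequate.

f_max ≈ 1220 N/mm; NOT adequate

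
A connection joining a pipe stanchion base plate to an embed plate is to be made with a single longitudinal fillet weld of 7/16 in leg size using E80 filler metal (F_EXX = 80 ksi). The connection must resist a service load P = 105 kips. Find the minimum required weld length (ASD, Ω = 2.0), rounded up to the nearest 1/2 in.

L = 14.5 in

Throat t_e = 0.707 × 0.4375 = 0.3093 in.
r_n/Ω = (0.6 × 80 × 0.3093) / 2.0 = 7.423 kip/in.
L_req = P / (r_n/Ω) = 105 / 7.423 = 14.14 in total.
Round up → use L = 14.5 in.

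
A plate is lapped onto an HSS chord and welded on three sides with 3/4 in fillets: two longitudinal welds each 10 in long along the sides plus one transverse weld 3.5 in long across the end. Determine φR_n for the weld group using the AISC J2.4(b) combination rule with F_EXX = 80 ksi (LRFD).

t_e = 0.707 × 0.75 = 0.5302 in.
R_nwl = 0.6 × 80 × 0.5302 × 20 = 509 kips (longitudinal, 2 welds).
R_nwt = 0.6 × 80 × 0.5302 × 3.5 = 89.08 kips (transverse, base value).
(i) R_nwl + R_nwt = 598.1 kips; (ii) 0.85 R_nwl + 1.5 R_nwt = 566.3 kips.
R_n = max = 598.1 kips [governs: (i)]; φR_n = 448.6 kips.

φR_n ≈ 449 kips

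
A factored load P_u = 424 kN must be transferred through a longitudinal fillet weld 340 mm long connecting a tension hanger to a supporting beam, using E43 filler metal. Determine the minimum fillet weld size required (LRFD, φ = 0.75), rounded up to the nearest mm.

w = 10 mm

E43XX → F_EXX = 430 MPa.
Total weld length L = 340 mm.
Required throat t_e = P_u / (φ × 0.6 F_EXX × L) = 424 / (0.75 × 0.6 × 430 × 340 × 10⁻³) = 6.445 mm.
Required leg w = t_e / 0.707 = 9.116 mm → use 10 mm.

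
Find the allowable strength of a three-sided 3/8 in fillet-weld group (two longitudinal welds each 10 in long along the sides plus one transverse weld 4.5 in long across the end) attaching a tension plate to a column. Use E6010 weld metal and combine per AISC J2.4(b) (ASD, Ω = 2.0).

E60XX → F_EXX = 60 ksi.
t_e = 0.707 × 0.375 = 0.2651 in.
R_nwl = 0.6 × 60 × 0.2651 × 20 = 190.9 kips (longitudinal, 2 welds).
R_nwt = 0.6 × 60 × 0.2651 × 4.5 = 42.95 kips (transverse, base value).
(i) R_nwl + R_nwt = 233.8 kips; (ii) 0.85 R_nwl + 1.5 R_nwt = 226.7 kips.
R_n = max = 233.8 kips [governs: (i)]; R_n/Ω = 116.9 kips.

R_n/Ω ≈ 117 kips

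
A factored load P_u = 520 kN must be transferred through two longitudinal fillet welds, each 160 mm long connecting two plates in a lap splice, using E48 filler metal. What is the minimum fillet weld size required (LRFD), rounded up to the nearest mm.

E48XX → F_EXX = 480 MPa.
Total weld length L = 320 mm.
Required throat t_e = P_u / (φ × 0.6 F_EXX × L) = 520 / (0.75 × 0.6 × 480 × 320 × 10⁻³) = 7.523 mm.
Required leg w = t_e / 0.707 = 10.64 mm → use 11 mm.

w = 11 mm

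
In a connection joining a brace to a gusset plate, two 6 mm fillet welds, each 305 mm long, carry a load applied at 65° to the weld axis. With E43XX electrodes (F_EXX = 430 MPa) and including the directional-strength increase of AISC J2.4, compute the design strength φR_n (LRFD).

φR_n ≈ 717 kN

t_e = 0.707 × 6 = 4.242 mm; A_we = 4.242 × 610 = 2588 mm².
Directional factor: 1.0 + 0.5 sin^1.5(65°) = 1.431.
F_nw = 0.6 × 430 × 1.431 = 369.3 MPa.
φR_n = 0.75 × 369.3 × 2588 × 10⁻³ = 716.7 kN.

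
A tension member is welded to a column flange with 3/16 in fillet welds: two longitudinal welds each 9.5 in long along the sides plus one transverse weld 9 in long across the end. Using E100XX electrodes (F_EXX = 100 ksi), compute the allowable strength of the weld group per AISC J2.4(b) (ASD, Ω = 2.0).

R_n/Ω ≈ 118 kips

t_e = 0.707 × 0.1875 = 0.1326 in.
R_nwl = 0.6 × 100 × 0.1326 × 19 = 151.1 kips (longitudinal, 2 welds).
R_nwt = 0.6 × 100 × 0.1326 × 9 = 71.58 kips (transverse, base value).
(i) R_nwl + R_nwt = 222.7 kips; (ii) 0.85 R_nwl + 1.5 R_nwt = 235.8 kips.
R_n = max = 235.8 kips [governs: (ii)]; R_n/Ω = 117.9 kips.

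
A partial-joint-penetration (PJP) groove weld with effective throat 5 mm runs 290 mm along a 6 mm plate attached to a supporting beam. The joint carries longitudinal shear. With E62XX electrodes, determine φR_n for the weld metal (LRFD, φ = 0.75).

E62XX → F_EXX = 620 MPa.
Effective throat (given) t_e = 5 mm.
A_we = 5 × 290 = 1450 mm².
F_nw = 0.6 F_EXX = 372 MPa.
φR_n = 0.75 × 372 × 1450 × 10⁻³ = 404.5 kN.

φR_n ≈ 405 kN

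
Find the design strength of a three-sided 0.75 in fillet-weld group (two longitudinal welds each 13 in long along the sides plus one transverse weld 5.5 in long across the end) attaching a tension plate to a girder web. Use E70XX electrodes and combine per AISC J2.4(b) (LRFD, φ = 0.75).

E70XX → F_EXX = 70 ksi.
t_e = 0.707 × 0.75 = 0.5302 in.
R_nwl = 0.6 × 70 × 0.5302 × 26 = 579 kip (longitudinal, 2 welds).
R_nwt = 0.6 × 70 × 0.5302 × 5.5 = 122.5 kip (transverse, base value).
(i) R_nwl + R_nwt = 701.5 kip; (ii) 0.85 R_nwl + 1.5 R_nwt = 675.9 kip.
R_n = max = 701.5 kip [governs: (i)]; φR_n = 526.1 kip.

φR_n ≈ 526 kip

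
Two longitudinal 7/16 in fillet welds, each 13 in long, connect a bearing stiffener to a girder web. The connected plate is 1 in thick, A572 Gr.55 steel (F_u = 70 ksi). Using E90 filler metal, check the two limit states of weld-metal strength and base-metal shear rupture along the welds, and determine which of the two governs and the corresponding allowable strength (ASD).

R_n/Ω ≈ 217 kip (weld metal governs)

E90XX → F_EXX = 90 ksi.
t_e = 0.707 × 0.4375 = 0.3093 in; L = 26 in.
Weld metal: R_n/Ω = (1/2.0) × 0.6 × 90 × 0.3093 × 26 = 217.1 kip.
Base metal (shear rupture): R_n/Ω = (1/2.0) × 0.6 × 70 × 1 × 26 = 546 kip.
Governing: weld metal.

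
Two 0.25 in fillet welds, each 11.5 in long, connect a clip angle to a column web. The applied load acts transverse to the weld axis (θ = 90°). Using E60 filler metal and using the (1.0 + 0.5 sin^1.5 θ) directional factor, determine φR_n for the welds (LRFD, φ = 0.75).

φR_n ≈ 165 kips

E60XX → F_EXX = 60 ksi.
t_e = 0.707 × 0.25 = 0.1767 in; A_we = 0.1767 × 23 = 4.065 in².
Directional factor: 1.0 + 0.5 sin^1.5(90°) = 1.5.
F_nw = 0.6 × 60 × 1.5 = 54 ksi.
φR_n = 0.75 × 54 × 4.065 = 164.6 kips.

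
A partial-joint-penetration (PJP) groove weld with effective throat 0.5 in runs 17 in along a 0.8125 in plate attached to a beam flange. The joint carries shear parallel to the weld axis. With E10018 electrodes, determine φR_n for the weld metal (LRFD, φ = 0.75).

E100XX → F_EXX = 100 ksi.
Effective throat (given) t_e = 0.5 in.
A_we = 0.5 × 17 = 8.5 in².
F_nw = 0.6 F_EXX = 60 ksi.
φR_n = 0.75 × 60 × 8.5 = 382.5 kips.

φR_n ≈ 382 kips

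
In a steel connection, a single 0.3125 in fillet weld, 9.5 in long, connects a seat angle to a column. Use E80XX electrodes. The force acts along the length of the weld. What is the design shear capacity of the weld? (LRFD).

E80XX → F_EXX = 80 ksi.
Effective throat t_e = 0.707 × 0.3125 = 0.2209 in.
Total length L = 9.5 in; A_we = 0.2209 × 9.5 = 2.099 in².
F_nw = 0.6 F_EXX = 0.6 × 80 = 48 ksi.
φR_n = 0.75 × 48 × 2.099 = 75.56 kip.

φR_n ≈ 75.6 kip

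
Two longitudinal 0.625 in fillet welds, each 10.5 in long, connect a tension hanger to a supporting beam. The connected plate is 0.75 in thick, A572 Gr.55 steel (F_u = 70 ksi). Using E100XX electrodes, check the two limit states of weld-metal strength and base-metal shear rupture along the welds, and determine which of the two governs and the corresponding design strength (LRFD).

φR_n ≈ 418 kip (weld metal governs)

E100XX → F_EXX = 100 ksi.
t_e = 0.707 × 0.625 = 0.4419 in; L = 21 in.
Weld metal: φR_n = 0.75 × 0.6 × 100 × 0.4419 × 21 = 417.6 kip.
Base metal (shear rupture): φR_n = 0.75 × 0.6 × 70 × 0.75 × 21 = 496.1 kip.
Governing: weld metal.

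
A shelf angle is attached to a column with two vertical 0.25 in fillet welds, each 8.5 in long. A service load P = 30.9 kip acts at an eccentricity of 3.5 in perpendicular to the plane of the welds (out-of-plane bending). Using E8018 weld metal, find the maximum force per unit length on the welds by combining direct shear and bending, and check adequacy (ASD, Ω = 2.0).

E80XX → F_EXX = 80 ksi.
L_w = 2 × 8.5 = 17 in; section modulus (unit throat) S = 2 × L²/6 = 24.08 in².
Direct shear f_v = P/L_w = 30.9/17 = 1.818 kip/in.
Moment M = P × e = 30.9 × 3.5 = 108.15 kip·in; bending f_b = M/S = 4.491 kip/in.
f_max = √(f_v² + f_b²) = √(1.818² + 4.491²) = 4.845 kip/in.
r_n/Ω = (1/2.0) × 0.6 × 80 × (0.707 × 0.25) = 4.242 kip/in → NOT adequate.

f_max ≈ 4.84 kip/in; NOT adequate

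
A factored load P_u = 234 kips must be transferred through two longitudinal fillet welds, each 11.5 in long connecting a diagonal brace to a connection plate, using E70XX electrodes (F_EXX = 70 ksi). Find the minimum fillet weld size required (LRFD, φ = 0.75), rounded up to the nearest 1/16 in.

Total weld length L = 23 in.
Required throat t_e = P_u / (φ × 0.6 F_EXX × L) = 234 / (0.75 × 0.6 × 70 × 23) = 0.323 in.
Required leg w = t_e / 0.707 = 0.4568 in → use 1/2 in.

w = 1/2 in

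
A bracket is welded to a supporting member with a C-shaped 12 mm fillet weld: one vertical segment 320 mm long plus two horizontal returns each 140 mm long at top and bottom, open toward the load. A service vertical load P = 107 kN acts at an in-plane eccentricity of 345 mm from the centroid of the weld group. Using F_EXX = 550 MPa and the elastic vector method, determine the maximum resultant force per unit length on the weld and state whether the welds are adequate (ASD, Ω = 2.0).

Total weld length L_w = 600 mm. Treat welds as unit-width lines.
Centroid: x̄ = 2×140×70 / 600 = 32.67 mm from the vertical weld.
Polar moment about centroid: J = I_x + I_y = [320³/12 + 2×140×160²] + [320×32.67² + 2(140³/12 + 140×37.33²)] = 11090000 mm³.
Direct shear f_v = P/L_w = 107×10³ / 600 = 178.3 N/mm (vertical).
Torsion M = P·e = 107×10³ × 345 = 36915000 N·mm.
Critical point at (x, y) = (107.3, 160) from centroid. f_tx = M·y/J = 532.7 N/mm; f_ty = M·x/J = 357.4 N/mm.
Resultant f_max = √[f_tx² + (f_v + f_ty)²] = √[532.7² + (178.3 + 357.4)²] = 755.5 N/mm.
Capacity per unit length: r_n/Ω = (1/2.0) × 0.6 × 550 × (0.707 × 12) = 1400 N/mm.
755.5 ≤ 1400 → adequate.

f_max ≈ 755 N/mm; adequate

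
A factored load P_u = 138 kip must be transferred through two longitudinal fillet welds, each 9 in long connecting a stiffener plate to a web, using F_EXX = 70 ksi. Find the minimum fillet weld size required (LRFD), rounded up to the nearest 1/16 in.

Total weld length L = 18 in.
Required throat t_e = P_u / (φ × 0.6 F_EXX × L) = 138 / (0.75 × 0.6 × 70 × 18) = 0.2434 in.
Required leg w = t_e / 0.707 = 0.3443 in → use 3/8 in.

w = 3/8 in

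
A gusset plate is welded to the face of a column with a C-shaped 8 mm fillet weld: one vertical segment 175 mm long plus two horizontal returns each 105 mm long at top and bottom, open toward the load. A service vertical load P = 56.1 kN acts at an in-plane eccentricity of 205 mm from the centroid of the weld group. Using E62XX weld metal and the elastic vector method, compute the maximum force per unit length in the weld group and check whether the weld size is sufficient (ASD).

E62XX → F_EXX = 620 MPa.
Total weld length L_w = 385 mm. Treat welds as unit-width lines.
Centroid: x̄ = 2×105×52.5 / 385 = 28.64 mm from the vertical weld.
Polar moment about centroid: J = I_x + I_y = [175³/12 + 2×105×87.5²] + [175×28.64² + 2(105³/12 + 105×23.86²)] = 2510000 mm³.
Direct shear f_v = P/L_w = 56.1×10³ / 385 = 145.7 N/mm (vertical).
Torsion M = P·e = 56.1×10³ × 205 = 11500000 N·mm.
Critical point at (x, y) = (76.36, 87.5) from centroid. f_tx = M·y/J = 400.8 N/mm; f_ty = M·x/J = 349.8 N/mm.
Resultant f_max = √[f_tx² + (f_v + f_ty)²] = √[400.8² + (145.7 + 349.8)²] = 637.4 N/mm.
Capacity per unit length: r_n/Ω = (1/2.0) × 0.6 × 620 × (0.707 × 8) = 1052 N/mm.
637.4 ≤ 1052 → adequate.

f_max ≈ 637 N/mm; adequate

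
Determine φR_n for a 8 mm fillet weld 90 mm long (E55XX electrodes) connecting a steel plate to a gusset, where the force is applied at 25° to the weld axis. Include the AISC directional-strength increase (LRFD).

E55XX → F_EXX = 550 MPa.
t_e = 0.707 × 8 = 5.656 mm; A_we = 5.656 × 90 = 509 mm².
Directional factor: 1.0 + 0.5 sin^1.5(25°) = 1.137.
F_nw = 0.6 × 550 × 1.137 = 375.3 MPa.
φR_n = 0.75 × 375.3 × 509 × 10⁻³ = 143.3 kN.

φR_n ≈ 143 kN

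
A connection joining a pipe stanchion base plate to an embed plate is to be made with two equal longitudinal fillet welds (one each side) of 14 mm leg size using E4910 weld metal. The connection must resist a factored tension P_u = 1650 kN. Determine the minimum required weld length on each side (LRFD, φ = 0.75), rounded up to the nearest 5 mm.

E49XX → F_EXX = 490 MPa.
Throat t_e = 0.707 × 14 = 9.898 mm.
φr_n = 0.75 × 0.6 × 490 × 9.898 × 10⁻³ = 2.183 kN/mm.
L_req = P_u / φr_n = 1650 / 2.183 = 756 mm total.
Per side: 756 / 2 = 378 mm.
Round up → use L = 380 mm on each side.

L = 380 mm on each side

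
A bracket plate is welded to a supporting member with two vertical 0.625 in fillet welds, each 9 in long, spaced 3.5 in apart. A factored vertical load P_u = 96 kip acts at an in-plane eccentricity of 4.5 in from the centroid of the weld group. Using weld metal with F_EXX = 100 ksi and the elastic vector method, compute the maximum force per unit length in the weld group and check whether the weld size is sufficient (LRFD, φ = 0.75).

f_max ≈ 14.6 kip/in; adequate

Total weld length L_w = 18 in. Treat welds as unit-width lines.
Polar moment about centroid: J = 2[d³/12 + d(b/2)²] = 2[9³/12 + 9×1.75²] = 176.6 in³.
Direct shear f_v = P/L_w = 96 / 18 = 5.333 kip/in (vertical).
Torsion M = P·e = 96 × 4.5 = 432 kip·in.
Critical point at (x, y) = (1.75, 4.5) from centroid. f_tx = M·y/J = 11.01 kip/in; f_ty = M·x/J = 4.28 kip/in.
Resultant f_max = √[f_tx² + (f_v + f_ty)²] = √[11.01² + (5.333 + 4.28)²] = 14.61 kip/in.
Capacity per unit length: φr_n = 0.75 × 0.6 × 100 × (0.707 × 0.625) = 19.88 kip/in.
14.61 ≤ 19.88 → adequate.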